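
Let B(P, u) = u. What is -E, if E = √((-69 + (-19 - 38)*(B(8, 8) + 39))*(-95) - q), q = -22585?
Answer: -√283645 ≈ -532.58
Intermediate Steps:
E = √283645 (E = √((-69 + (-19 - 38)*(8 + 39))*(-95) - 1*(-22585)) = √((-69 - 57*47)*(-95) + 22585) = √((-69 - 2679)*(-95) + 22585) = √(-2748*(-95) + 22585) = √(261060 + 22585) = √283645 ≈ 532.58)
-E = -√283645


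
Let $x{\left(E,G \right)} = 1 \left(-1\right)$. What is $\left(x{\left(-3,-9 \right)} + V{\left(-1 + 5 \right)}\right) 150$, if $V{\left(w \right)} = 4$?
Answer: $450$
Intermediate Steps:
$x{\left(E,G \right)} = -1$
$\left(x{\left(-3,-9 \right)} + V{\left(-1 + 5 \right)}\right) 150 = \left(-1 + 4\right) 150 = 3 \cdot 150 = 450$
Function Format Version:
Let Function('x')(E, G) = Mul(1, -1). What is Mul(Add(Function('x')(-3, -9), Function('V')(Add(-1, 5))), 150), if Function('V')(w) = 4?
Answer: 450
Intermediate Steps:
Function('x')(E, G) = -1
Mul(Add(Function('x')(-3, -9), Function('V')(Add(-1, 5))), 150) = Mul(Add(-1, 4), 150) = Mul(3, 150) = 450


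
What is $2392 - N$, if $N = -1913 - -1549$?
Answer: $2756$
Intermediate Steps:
$N = -364$ ($N = -1913 + 1549 = -364$)
$2392 - N = 2392 - -364 = 2392 + 364 = 2756$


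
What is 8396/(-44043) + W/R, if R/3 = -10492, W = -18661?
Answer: 61957103/154033052 ≈ 0.40223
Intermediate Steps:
R = -31476 (R = 3*(-10492) = -31476)
8396/(-44043) + W/R = 8396/(-44043) - 18661/(-31476) = 8396*(-1/44043) - 18661*(-1/31476) = -8396/44043 + 18661/31476 = 61957103/154033052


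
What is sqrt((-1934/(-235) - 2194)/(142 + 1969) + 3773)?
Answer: sqrt(928281717583165)/496085 ≈ 61.416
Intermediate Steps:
sqrt((-1934/(-235) - 2194)/(142 + 1969) + 3773) = sqrt((-1934*(-1/235) - 2194)/2111 + 3773) = sqrt((1934/235 - 2194)*(1/2111) + 3773) = sqrt(-513656/235*1/2111 + 3773) = sqrt(-513656/496085 + 3773) = sqrt(1871215049/496085) = sqrt(928281717583165)/496085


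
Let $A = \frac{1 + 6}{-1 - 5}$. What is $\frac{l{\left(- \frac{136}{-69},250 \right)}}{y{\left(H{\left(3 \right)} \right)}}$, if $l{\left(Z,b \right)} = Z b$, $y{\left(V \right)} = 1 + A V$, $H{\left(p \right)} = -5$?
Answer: $\frac{68000}{943} \approx 72.11$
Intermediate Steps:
$A = - \frac{7}{6}$ ($A = \frac{7}{-6} = 7 \left(- \frac{1}{6}\right) = - \frac{7}{6} \approx -1.1667$)
$y{\left(V \right)} = 1 - \frac{7 V}{6}$
$\frac{l{\left(- \frac{136}{-69},250 \right)}}{y{\left(H{\left(3 \right)} \right)}} = \frac{- \frac{136}{-69} \cdot 250}{1 - - \frac{35}{6}} = \frac{\left(-136\right) \left(- \frac{1}{69}\right) 250}{1 + \frac{35}{6}} = \frac{\frac{136}{69} \cdot 250}{\frac{41}{6}} = \frac{34000}{69} \cdot \frac{6}{41} = \frac{68000}{943}$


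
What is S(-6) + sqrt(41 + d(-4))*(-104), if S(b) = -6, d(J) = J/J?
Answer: -6 - 104*sqrt(42) ≈ -680.00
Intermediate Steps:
d(J) = 1
S(-6) + sqrt(41 + d(-4))*(-104) = -6 + sqrt(41 + 1)*(-104) = -6 + sqrt(42)*(-104) = -6 - 104*sqrt(42)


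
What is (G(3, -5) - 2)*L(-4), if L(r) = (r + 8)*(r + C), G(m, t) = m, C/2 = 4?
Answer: 16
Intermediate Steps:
C = 8 (C = 2*4 = 8)
L(r) = (8 + r)² (L(r) = (r + 8)*(r + 8) = (8 + r)*(8 + r) = (8 + r)²)
(G(3, -5) - 2)*L(-4) = (3 - 2)*(64 + (-4)² + 16*(-4)) = 1*(64 + 16 - 64) = 1*16 = 16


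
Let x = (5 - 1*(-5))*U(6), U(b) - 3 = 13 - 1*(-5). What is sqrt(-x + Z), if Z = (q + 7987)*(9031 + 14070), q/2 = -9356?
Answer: 3*I*sqrt(27528715) ≈ 15740.0*I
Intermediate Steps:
q = -18712 (q = 2*(-9356) = -18712)
Z = -247758225 (Z = (-18712 + 7987)*(9031 + 14070) = -10725*23101 = -247758225)
U(b) = 21 (U(b) = 3 + (13 - 1*(-5)) = 3 + (13 + 5) = 3 + 18 = 21)
x = 210 (x = (5 - 1*(-5))*21 = (5 + 5)*21 = 10*21 = 210)
sqrt(-x + Z) = sqrt(-1*210 - 247758225) = sqrt(-210 - 247758225) = sqrt(-247758435) = 3*I*sqrt(27528715)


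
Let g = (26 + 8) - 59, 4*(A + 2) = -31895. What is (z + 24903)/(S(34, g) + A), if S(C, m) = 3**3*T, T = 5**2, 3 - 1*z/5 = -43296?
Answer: -965592/29203 ≈ -33.065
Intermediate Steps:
A = -31903/4 (A = -2 + (1/4)*(-31895) = -2 - 31895/4 = -31903/4 ≈ -7975.8)
z = 216495 (z = 15 - 5*(-43296) = 15 + 216480 = 216495)
g = -25 (g = 34 - 59 = -25)
T = 25
S(C, m) = 675 (S(C, m) = 3**3*25 = 27*25 = 675)
(z + 24903)/(S(34, g) + A) = (216495 + 24903)/(675 - 31903/4) = 241398/(-29203/4) = 241398*(-4/29203) = -965592/29203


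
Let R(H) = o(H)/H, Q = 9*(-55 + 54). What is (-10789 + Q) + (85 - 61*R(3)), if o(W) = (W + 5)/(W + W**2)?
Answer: -96539/9 ≈ -10727.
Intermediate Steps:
Q = -9 (Q = 9*(-1) = -9)
o(W) = (5 + W)/(W + W**2)
R(H) = (5 + H)/(H**2*(1 + H)) (R(H) = ((5 + H)/(H*(1 + H)))/H = (5 + H)/(H**2*(1 + H)))
(-10789 + Q) + (85 - 61*R(3)) = (-10789 - 9) + (85 - 61*(5 + 3)/(3**2*(1 + 3))) = -10798 + (85 - 61*8/(9*4)) = -10798 + (85 - 61*2/9) = -10798 + (85 - 122/9) = -10798 + 643/9 = -96539/9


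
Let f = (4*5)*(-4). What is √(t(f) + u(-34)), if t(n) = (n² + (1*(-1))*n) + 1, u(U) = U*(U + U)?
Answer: 3*√977 ≈ 93.771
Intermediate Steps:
f = -80 (f = 20*(-4) = -80)
u(U) = 2*U² (u(U) = U*(2*U) = 2*U²)
t(n) = 1 + n² - n (t(n) = (n² - n) + 1 = 1 + n² - n)
√(t(f) + u(-34)) = √((1 + (-80)² - 1*(-80)) + 2*(-34)²) = √((1 + 6400 + 80) + 2*1156) = √(6481 + 2312) = √8793 = 3*√977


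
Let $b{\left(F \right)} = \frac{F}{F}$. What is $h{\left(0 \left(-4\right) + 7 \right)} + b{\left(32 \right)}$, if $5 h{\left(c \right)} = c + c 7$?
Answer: $\frac{61}{5} \approx 12.2$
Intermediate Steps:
$b{\left(F \right)} = 1$
$h{\left(c \right)} = \frac{8 c}{5}$ ($h{\left(c \right)} = \frac{c + c 7}{5} = \frac{c + 7 c}{5} = \frac{8 c}{5}$)
$h{\left(0 \left(-4\right) + 7 \right)} + b{\left(32 \right)} = \frac{8 \left(0 \left(-4\right) + 7\right)}{5} + 1 = \frac{8 \left(0 + 7\right)}{5} + 1 = \frac{8}{5} \cdot 7 + 1 = \frac{56}{5} + 1 = \frac{61}{5}$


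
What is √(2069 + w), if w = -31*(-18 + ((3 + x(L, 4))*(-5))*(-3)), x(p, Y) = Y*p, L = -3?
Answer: 2*√1703 ≈ 82.535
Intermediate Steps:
w = 4743 (w = -31*(-18 + ((3 + 4*(-3))*(-5))*(-3)) = -31*(-18 + ((3 - 12)*(-5))*(-3)) = -31*(-18 - 9*(-5)*(-3)) = -31*(-18 + 45*(-3)) = -31*(-18 - 135) = -31*(-153) = 4743)
√(2069 + w) = √(2069 + 4743) = √6812 = 2*√1703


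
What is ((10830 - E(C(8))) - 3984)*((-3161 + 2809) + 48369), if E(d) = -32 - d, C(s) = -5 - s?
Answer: 329636705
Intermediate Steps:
((10830 - E(C(8))) - 3984)*((-3161 + 2809) + 48369) = ((10830 - (-32 - (-5 - 1*8))) - 3984)*((-3161 + 2809) + 48369) = ((10830 - (-32 - (-5 - 8))) - 3984)*(-352 + 48369) = ((10830 - (-32 - 1*(-13))) - 3984)*48017 = ((10830 - (-32 + 13)) - 3984)*48017 = ((10830 - 1*(-19)) - 3984)*48017 = ((10830 + 19) - 3984)*48017 = (10849 - 3984)*48017 = 6865*48017 = 329636705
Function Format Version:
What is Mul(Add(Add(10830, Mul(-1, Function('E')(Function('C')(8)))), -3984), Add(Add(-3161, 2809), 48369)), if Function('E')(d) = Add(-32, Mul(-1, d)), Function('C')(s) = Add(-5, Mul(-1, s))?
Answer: 329636705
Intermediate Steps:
Mul(Add(Add(10830, Mul(-1, Function('E')(Function('C')(8)))), -3984), Add(Add(-3161, 2809), 48369)) = Mul(Add(Add(10830, Mul(-1, Add(-32, Mul(-1, Add(-5, Mul(-1, 8)))))), -3984), Add(Add(-3161, 2809), 48369)) = Mul(Add(Add(10830, Mul(-1, Add(-32, Mul(-1, Add(-5, -8))))), -3984), Add(-352, 48369)) = Mul(Add(Add(10830, Mul(-1, Add(-32, Mul(-1, -13)))), -3984), 48017) = Mul(Add(Add(10830, Mul(-1, Add(-32, 13))), -3984), 48017) = Mul(Add(Add(10830, Mul(-1, -19)), -3984), 48017) = Mul(Add(Add(10830, 19), -3984), 48017) = Mul(Add(10849, -3984), 48017) = Mul(6865, 48017) = 329636705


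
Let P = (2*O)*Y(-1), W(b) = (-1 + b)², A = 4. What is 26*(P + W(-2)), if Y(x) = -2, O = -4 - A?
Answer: 1066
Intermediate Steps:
O = -8 (O = -4 - 1*4 = -4 - 4 = -8)
P = 32 (P = (2*(-8))*(-2) = -16*(-2) = 32)
26*(P + W(-2)) = 26*(32 + (-1 - 2)²) = 26*(32 + (-3)²) = 26*(32 + 9) = 26*41 = 1066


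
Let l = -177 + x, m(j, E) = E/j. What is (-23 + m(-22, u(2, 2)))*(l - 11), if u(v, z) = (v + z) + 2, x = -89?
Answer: 70912/11 ≈ 6446.5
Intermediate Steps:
u(v, z) = 2 + v + z
l = -266 (l = -177 - 89 = -266)
(-23 + m(-22, u(2, 2)))*(l - 11) = (-23 + (2 + 2 + 2)/(-22))*(-266 - 11) = (-23 + 6*(-1/22))*(-277) = (-23 - 3/11)*(-277) = -256/11*(-277) = 70912/11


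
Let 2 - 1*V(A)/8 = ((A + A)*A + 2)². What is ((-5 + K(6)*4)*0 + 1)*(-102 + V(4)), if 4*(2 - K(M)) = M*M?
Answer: -9334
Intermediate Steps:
K(M) = 2 - M²/4 (K(M) = 2 - M*M/4 = 2 - M²/4)
V(A) = 16 - 8*(2 + 2*A²)² (V(A) = 16 - 8*((A + A)*A + 2)² = 16 - 8*((2*A)*A + 2)² = 16 - 8*(2*A² + 2)² = 16 - 8*(2 + 2*A²)²)
((-5 + K(6)*4)*0 + 1)*(-102 + V(4)) = ((-5 + (2 - ¼*6²)*4)*0 + 1)*(-102 + (16 - 32*(1 + 4²)²)) = ((-5 + (2 - ¼*36)*4)*0 + 1)*(-102 + (16 - 32*(1 + 16)²)) = ((-5 + (2 - 9)*4)*0 + 1)*(-102 + (16 - 32*17²)) = ((-5 - 7*4)*0 + 1)*(-102 + (16 - 32*289)) = ((-5 - 28)*0 + 1)*(-102 + (16 - 9248)) = (-33*0 + 1)*(-102 - 9232) = (0 + 1)*(-9334) = 1*(-9334) = -9334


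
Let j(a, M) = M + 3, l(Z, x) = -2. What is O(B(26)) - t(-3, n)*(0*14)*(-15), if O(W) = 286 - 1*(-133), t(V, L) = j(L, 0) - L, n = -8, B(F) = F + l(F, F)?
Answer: 419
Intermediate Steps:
j(a, M) = 3 + M
B(F) = -2 + F (B(F) = F - 2 = -2 + F)
t(V, L) = 3 - L (t(V, L) = (3 + 0) - L = 3 - L)
O(W) = 419 (O(W) = 286 + 133 = 419)
O(B(26)) - t(-3, n)*(0*14)*(-15) = 419 - (3 - 1*(-8))*(0*14)*(-15) = 419 - (3 + 8)*0*(-15) = 419 - 11*0*(-15) = 419 - 0*(-15) = 419 - 1*0 = 419 + 0 = 419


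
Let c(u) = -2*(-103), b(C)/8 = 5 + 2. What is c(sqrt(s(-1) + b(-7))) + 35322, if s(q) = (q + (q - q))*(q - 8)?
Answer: 35528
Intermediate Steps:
b(C) = 56 (b(C) = 8*(5 + 2) = 8*7 = 56)
s(q) = q*(-8 + q) (s(q) = (q + 0)*(-8 + q) = q*(-8 + q))
c(u) = 206
c(sqrt(s(-1) + b(-7))) + 35322 = 206 + 35322 = 35528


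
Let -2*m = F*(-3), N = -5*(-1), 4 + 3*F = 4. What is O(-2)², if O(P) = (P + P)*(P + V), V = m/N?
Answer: 64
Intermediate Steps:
F = 0 (F = -4/3 + (⅓)*4 = -4/3 + 4/3 = 0)
N = 5
m = 0 (m = -0*(-3) = -½*0 = 0)
V = 0 (V = 0/5 = 0*(⅕) = 0)
O(P) = 2*P² (O(P) = (P + P)*(P + 0) = (2*P)*P = 2*P²)
O(-2)² = (2*(-2)²)² = (2*4)² = 8² = 64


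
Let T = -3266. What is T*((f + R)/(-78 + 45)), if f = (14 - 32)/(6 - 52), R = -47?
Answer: -152224/33 ≈ -4612.9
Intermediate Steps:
f = 9/23 (f = -18/(-46) = -18*(-1/46) = 9/23 ≈ 0.39130)
T*((f + R)/(-78 + 45)) = -3266*(9/23 - 47)/(-78 + 45) = -(-152224)/(-33) = -(-152224)*(-1)/33 = -3266*1072/759 = -152224/33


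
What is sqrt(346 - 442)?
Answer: 4*I*sqrt(6) ≈ 9.798*I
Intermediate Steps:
sqrt(346 - 442) = sqrt(-96) = 4*I*sqrt(6)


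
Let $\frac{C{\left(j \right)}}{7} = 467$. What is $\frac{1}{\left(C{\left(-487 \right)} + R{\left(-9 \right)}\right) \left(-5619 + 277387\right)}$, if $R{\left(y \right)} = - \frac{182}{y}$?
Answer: $\frac{9}{8045148104} \approx 1.1187 \cdot 10^{-9}$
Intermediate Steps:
$C{\left(j \right)} = 3269$ ($C{\left(j \right)} = 7 \cdot 467 = 3269$)
$\frac{1}{\left(C{\left(-487 \right)} + R{\left(-9 \right)}\right) \left(-5619 + 277387\right)} = \frac{1}{\left(3269 - \frac{182}{-9}\right) \left(-5619 + 277387\right)} = \frac{1}{\left(3269 - - \frac{182}{9}\right) 271768} = \frac{1}{\left(3269 + \frac{182}{9}\right) 271768} = \frac{1}{\frac{29603}{9} \cdot 271768} = \frac{1}{\frac{8045148104}{9}} = \frac{9}{8045148104}$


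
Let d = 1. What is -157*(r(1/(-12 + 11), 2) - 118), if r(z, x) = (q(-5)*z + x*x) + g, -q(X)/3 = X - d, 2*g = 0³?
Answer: 20724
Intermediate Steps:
g = 0 (g = (½)*0³ = (½)*0 = 0)
q(X) = 3 - 3*X (q(X) = -3*(X - 1*1) = -3*(X - 1) = -3*(-1 + X) = 3 - 3*X)
r(z, x) = x² + 18*z (r(z, x) = ((3 - 3*(-5))*z + x*x) + 0 = ((3 + 15)*z + x²) + 0 = (18*z + x²) + 0 = (x² + 18*z) + 0 = x² + 18*z)
-157*(r(1/(-12 + 11), 2) - 118) = -157*((2² + 18/(-12 + 11)) - 118) = -157*((4 + 18/(-1)) - 118) = -157*((4 + 18*(-1)) - 118) = -157*((4 - 18) - 118) = -157*(-14 - 118) = -157*(-132) = 20724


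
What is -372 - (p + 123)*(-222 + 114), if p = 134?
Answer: 27384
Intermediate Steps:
-372 - (p + 123)*(-222 + 114) = -372 - (134 + 123)*(-222 + 114) = -372 - 257*(-108) = -372 - 1*(-27756) = -372 + 27756 = 27384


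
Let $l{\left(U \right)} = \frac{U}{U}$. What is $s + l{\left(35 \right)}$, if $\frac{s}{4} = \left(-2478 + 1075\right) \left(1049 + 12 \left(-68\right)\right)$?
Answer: $-1307595$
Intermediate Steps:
$s = -1307596$ ($s = 4 \left(-2478 + 1075\right) \left(1049 + 12 \left(-68\right)\right) = 4 \left(- 1403 \left(1049 - 816\right)\right) = 4 \left(\left(-1403\right) 233\right) = 4 \left(-326899\right) = -1307596$)
$l{\left(U \right)} = 1$
$s + l{\left(35 \right)} = -1307596 + 1 = -1307595$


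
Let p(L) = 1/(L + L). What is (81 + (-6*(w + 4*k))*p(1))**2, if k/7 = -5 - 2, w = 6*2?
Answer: 400689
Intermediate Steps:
w = 12
k = -49 (k = 7*(-5 - 2) = 7*(-7) = -49)
p(L) = 1/(2*L)
(81 + (-6*(w + 4*k))*p(1))**2 = (81 + (-6*(12 + 4*(-49)))*((1/2)/1))**2 = (81 + (-6*(12 - 196))*((1/2)*1))**2 = (81 - 6*(-184)*(1/2))**2 = (81 + 1104*(1/2))**2 = (81 + 552)**2 = 633**2 = 400689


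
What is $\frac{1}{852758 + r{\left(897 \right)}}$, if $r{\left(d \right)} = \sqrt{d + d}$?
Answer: $\frac{426379}{363598102385} - \frac{\sqrt{1794}}{727196204770} \approx 1.1726 \cdot 10^{-6}$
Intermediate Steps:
$r{\left(d \right)} = \sqrt{2} \sqrt{d}$ ($r{\left(d \right)} = \sqrt{2 d} = \sqrt{2} \sqrt{d}$)
$\frac{1}{852758 + r{\left(897 \right)}} = \frac{1}{852758 + \sqrt{2} \sqrt{897}} = \frac{1}{852758 + \sqrt{1794}}$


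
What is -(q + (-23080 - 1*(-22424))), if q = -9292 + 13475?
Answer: -3527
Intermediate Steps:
q = 4183
-(q + (-23080 - 1*(-22424))) = -(4183 + (-23080 - 1*(-22424))) = -(4183 + (-23080 + 22424)) = -(4183 - 656) = -1*3527 = -3527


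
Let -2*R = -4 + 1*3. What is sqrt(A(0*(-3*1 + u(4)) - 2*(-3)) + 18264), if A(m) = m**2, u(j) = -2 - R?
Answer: 10*sqrt(183) ≈ 135.28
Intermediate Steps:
R = 1/2 (R = -(-4 + 1*3)/2 = -(-4 + 3)/2 = -1/2*(-1) = 1/2 ≈ 0.50000)
u(j) = -5/2 (u(j) = -2 - 1*1/2 = -2 - 1/2 = -5/2)
sqrt(A(0*(-3*1 + u(4)) - 2*(-3)) + 18264) = sqrt((0*(-3*1 - 5/2) - 2*(-3))**2 + 18264) = sqrt((0*(-3 - 5/2) + 6)**2 + 18264) = sqrt((0*(-11/2) + 6)**2 + 18264) = sqrt((0 + 6)**2 + 18264) = sqrt(6**2 + 18264) = sqrt(36 + 18264) = sqrt(18300) = 10*sqrt(183)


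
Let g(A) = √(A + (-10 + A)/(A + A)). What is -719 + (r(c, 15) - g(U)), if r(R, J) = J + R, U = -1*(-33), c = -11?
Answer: -715 - √145266/66 ≈ -720.77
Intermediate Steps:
U = 33
g(A) = √(A + (-10 + A)/(2*A)) (g(A) = √(A + (-10 + A)/((2*A))) = √(A + (-10 + A)*(1/(2*A))) = √(A + (-10 + A)/(2*A)))
-719 + (r(c, 15) - g(U)) = -719 + ((15 - 11) - √(2 - 20/33 + 4*33)/2) = -719 + (4 - √(2 - 20*1/33 + 132)/2) = -719 + (4 - √(2 - 20/33 + 132)/2) = -719 + (4 - √(4402/33)/2) = -719 + (4 - √145266/33/2) = -719 + (4 - √145266/66) = -715 - √145266/66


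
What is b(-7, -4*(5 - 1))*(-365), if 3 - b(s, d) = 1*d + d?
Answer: -12775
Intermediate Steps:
b(s, d) = 3 - 2*d (b(s, d) = 3 - (1*d + d) = 3 - (d + d) = 3 - 2*d)
b(-7, -4*(5 - 1))*(-365) = (3 - (-8)*(5 - 1))*(-365) = (3 - (-8)*4)*(-365) = (3 - 2*(-16))*(-365) = (3 + 32)*(-365) = 35*(-365) = -12775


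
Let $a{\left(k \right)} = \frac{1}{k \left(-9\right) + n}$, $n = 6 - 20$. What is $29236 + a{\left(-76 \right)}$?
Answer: $\frac{19588121}{670} \approx 29236.0$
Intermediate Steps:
$n = -14$ ($n = 6 - 20 = -14$)
$a{\left(k \right)} = \frac{1}{-14 - 9 k}$ ($a{\left(k \right)} = \frac{1}{k \left(-9\right) - 14} = \frac{1}{- 9 k - 14} = \frac{1}{-14 - 9 k}$)
$29236 + a{\left(-76 \right)} = 29236 - \frac{1}{14 + 9 \left(-76\right)} = 29236 - \frac{1}{14 - 684} = 29236 - \frac{1}{-670} = 29236 - - \frac{1}{670} = 29236 + \frac{1}{670} = \frac{19588121}{670}$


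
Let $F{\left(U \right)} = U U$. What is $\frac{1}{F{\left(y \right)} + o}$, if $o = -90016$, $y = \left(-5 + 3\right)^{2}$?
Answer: $- \frac{1}{90000} \approx -1.1111 \cdot 10^{-5}$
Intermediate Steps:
$y = 4$ ($y = \left(-2\right)^{2} = 4$)
$F{\left(U \right)} = U^{2}$
$\frac{1}{F{\left(y \right)} + o} = \frac{1}{4^{2} - 90016} = \frac{1}{16 - 90016} = \frac{1}{-90000} = - \frac{1}{90000}$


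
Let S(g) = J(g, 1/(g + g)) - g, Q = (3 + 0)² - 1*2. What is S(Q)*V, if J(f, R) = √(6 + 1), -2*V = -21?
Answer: -147/2 + 21*√7/2 ≈ -45.720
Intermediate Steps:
V = 21/2 (V = -½*(-21) = 21/2 ≈ 10.500)
J(f, R) = √7
Q = 7 (Q = 3² - 2 = 9 - 2 = 7)
S(g) = √7 - g
S(Q)*V = (√7 - 1*7)*(21/2) = (√7 - 7)*(21/2) = (-7 + √7)*(21/2) = -147/2 + 21*√7/2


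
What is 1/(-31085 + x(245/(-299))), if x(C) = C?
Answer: -299/9294660 ≈ -3.2169e-5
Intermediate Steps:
1/(-31085 + x(245/(-299))) = 1/(-31085 + 245/(-299)) = 1/(-31085 + 245*(-1/299)) = 1/(-31085 - 245/299) = 1/(-9294660/299) = -299/9294660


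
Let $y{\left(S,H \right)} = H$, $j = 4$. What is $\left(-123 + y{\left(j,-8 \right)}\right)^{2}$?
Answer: $17161$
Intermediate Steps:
$\left(-123 + y{\left(j,-8 \right)}\right)^{2} = \left(-123 - 8\right)^{2} = \left(-131\right)^{2} = 17161$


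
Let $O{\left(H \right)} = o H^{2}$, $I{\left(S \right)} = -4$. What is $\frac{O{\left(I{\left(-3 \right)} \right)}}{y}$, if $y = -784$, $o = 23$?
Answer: $- \frac{23}{49} \approx -0.46939$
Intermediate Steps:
$O{\left(H \right)} = 23 H^{2}$
$\frac{O{\left(I{\left(-3 \right)} \right)}}{y} = \frac{23 \left(-4\right)^{2}}{-784} = 23 \cdot 16 \left(- \frac{1}{784}\right) = 368 \left(- \frac{1}{784}\right) = - \frac{23}{49}$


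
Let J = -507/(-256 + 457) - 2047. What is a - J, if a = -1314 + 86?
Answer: 55042/67 ≈ 821.52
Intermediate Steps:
a = -1228
J = -137318/67 (J = -507/201 - 2047 = -507*1/201 - 2047 = -169/67 - 2047 = -137318/67 ≈ -2049.5)
a - J = -1228 - 1*(-137318/67) = -1228 + 137318/67 = 55042/67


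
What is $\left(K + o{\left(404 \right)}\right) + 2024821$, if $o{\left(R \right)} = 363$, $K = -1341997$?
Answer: $683187$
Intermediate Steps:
$\left(K + o{\left(404 \right)}\right) + 2024821 = \left(-1341997 + 363\right) + 2024821 = -1341634 + 2024821 = 683187$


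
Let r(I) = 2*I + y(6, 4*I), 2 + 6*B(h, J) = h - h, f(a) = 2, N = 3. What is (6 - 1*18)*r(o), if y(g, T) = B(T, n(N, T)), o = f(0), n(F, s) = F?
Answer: -44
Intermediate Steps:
o = 2
B(h, J) = -1/3 (B(h, J) = -1/3 + (h - h)/6 = -1/3 + (1/6)*0 = -1/3 + 0 = -1/3)
y(g, T) = -1/3
r(I) = -1/3 + 2*I (r(I) = 2*I - 1/3 = -1/3 + 2*I)
(6 - 1*18)*r(o) = (6 - 1*18)*(-1/3 + 2*2) = (6 - 18)*(-1/3 + 4) = -12*11/3 = -44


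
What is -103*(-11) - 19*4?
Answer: 1057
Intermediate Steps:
-103*(-11) - 19*4 = 1133 - 76 = 1057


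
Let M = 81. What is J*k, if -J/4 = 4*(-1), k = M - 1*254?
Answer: -2768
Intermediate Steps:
k = -173 (k = 81 - 1*254 = 81 - 254 = -173)
J = 16 (J = -16*(-1) = -4*(-4) = 16)
J*k = 16*(-173) = -2768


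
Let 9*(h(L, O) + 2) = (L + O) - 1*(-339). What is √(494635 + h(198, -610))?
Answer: 2*√1112906/3 ≈ 703.30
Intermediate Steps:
h(L, O) = 107/3 + L/9 + O/9 (h(L, O) = -2 + ((L + O) - 1*(-339))/9 = -2 + ((L + O) + 339)/9 = -2 + (339 + L + O)/9 = -2 + (113/3 + L/9 + O/9) = 107/3 + L/9 + O/9)
√(494635 + h(198, -610)) = √(494635 + (107/3 + (⅑)*198 + (⅑)*(-610))) = √(494635 + (107/3 + 22 - 610/9)) = √(494635 - 91/9) = √(4451624/9) = 2*√1112906/3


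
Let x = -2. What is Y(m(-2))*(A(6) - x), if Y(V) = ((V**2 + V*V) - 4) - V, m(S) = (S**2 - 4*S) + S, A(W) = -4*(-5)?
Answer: 4092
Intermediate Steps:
A(W) = 20
m(S) = S**2 - 3*S
Y(V) = -4 - V + 2*V**2 (Y(V) = ((V**2 + V**2) - 4) - V = (2*V**2 - 4) - V = (-4 + 2*V**2) - V = -4 - V + 2*V**2)
Y(m(-2))*(A(6) - x) = (-4 - (-2)*(-3 - 2) + 2*(-2*(-3 - 2))**2)*(20 - 1*(-2)) = (-4 - (-2)*(-5) + 2*(-2*(-5))**2)*(20 + 2) = (-4 - 1*10 + 2*10**2)*22 = (-4 - 10 + 2*100)*22 = (-4 - 10 + 200)*22 = 186*22 = 4092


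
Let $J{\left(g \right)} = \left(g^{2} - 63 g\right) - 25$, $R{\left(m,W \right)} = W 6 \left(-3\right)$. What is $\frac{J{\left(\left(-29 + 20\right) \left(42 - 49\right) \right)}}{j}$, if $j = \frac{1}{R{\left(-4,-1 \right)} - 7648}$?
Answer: $190750$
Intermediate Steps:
$R{\left(m,W \right)} = - 18 W$ ($R{\left(m,W \right)} = 6 W \left(-3\right) = - 18 W$)
$j = - \frac{1}{7630}$ ($j = \frac{1}{\left(-18\right) \left(-1\right) - 7648} = \frac{1}{18 - 7648} = \frac{1}{-7630} = - \frac{1}{7630} \approx -0.00013106$)
$J{\left(g \right)} = -25 + g^{2} - 63 g$
$\frac{J{\left(\left(-29 + 20\right) \left(42 - 49\right) \right)}}{j} = \frac{-25 + \left(\left(-29 + 20\right) \left(42 - 49\right)\right)^{2} - 63 \left(-29 + 20\right) \left(42 - 49\right)}{- \frac{1}{7630}} = \left(-25 + \left(\left(-9\right) \left(-7\right)\right)^{2} - 63 \left(\left(-9\right) \left(-7\right)\right)\right) \left(-7630\right) = \left(-25 + 63^{2} - 3969\right) \left(-7630\right) = \left(-25 + 3969 - 3969\right) \left(-7630\right) = \left(-25\right) \left(-7630\right) = 190750$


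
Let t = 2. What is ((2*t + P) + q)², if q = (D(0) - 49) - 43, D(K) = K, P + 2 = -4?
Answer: 8836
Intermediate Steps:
P = -6 (P = -2 - 4 = -6)
q = -92 (q = (0 - 49) - 43 = -49 - 43 = -92)
((2*t + P) + q)² = ((2*2 - 6) - 92)² = ((4 - 6) - 92)² = (-2 - 92)² = (-94)² = 8836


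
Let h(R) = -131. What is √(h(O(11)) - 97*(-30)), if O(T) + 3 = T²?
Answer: √2779 ≈ 52.716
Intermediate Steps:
O(T) = -3 + T²
√(h(O(11)) - 97*(-30)) = √(-131 - 97*(-30)) = √(-131 + 2910) = √2779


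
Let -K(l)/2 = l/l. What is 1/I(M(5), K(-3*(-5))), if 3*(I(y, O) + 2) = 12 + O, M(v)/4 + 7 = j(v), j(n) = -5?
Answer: 3/4 ≈ 0.75000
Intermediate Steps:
K(l) = -2 (K(l) = -2*l/l = -2*1 = -2)
M(v) = -48 (M(v) = -28 + 4*(-5) = -28 - 20 = -48)
I(y, O) = 2 + O/3 (I(y, O) = -2 + (12 + O)/3 = -2 + (4 + O/3) = 2 + O/3)
1/I(M(5), K(-3*(-5))) = 1/(2 + (1/3)*(-2)) = 1/(2 - 2/3) = 1/(4/3) = 3/4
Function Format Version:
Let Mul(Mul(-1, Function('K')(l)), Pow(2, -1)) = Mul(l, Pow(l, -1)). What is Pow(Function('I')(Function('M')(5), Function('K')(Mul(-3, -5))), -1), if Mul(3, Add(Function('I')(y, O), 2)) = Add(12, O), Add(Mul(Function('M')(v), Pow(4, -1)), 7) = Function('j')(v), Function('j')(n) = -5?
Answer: Rational(3, 4) ≈ 0.75000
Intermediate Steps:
Function('K')(l) = -2 (Function('K')(l) = Mul(-2, Mul(l, Pow(l, -1))) = Mul(-2, 1) = -2)
Function('M')(v) = -48 (Function('M')(v) = Add(-28, Mul(4, -5)) = Add(-28, -20) = -48)
Function('I')(y, O) = Add(2, Mul(Rational(1, 3), O)) (Function('I')(y, O) = Add(-2, Mul(Rational(1, 3), Add(12, O))) = Add(-2, Add(4, Mul(Rational(1, 3), O))) = Add(2, Mul(Rational(1, 3), O)))
Pow(Function('I')(Function('M')(5), Function('K')(Mul(-3, -5))), -1) = Pow(Add(2, Mul(Rational(1, 3), -2)), -1) = Pow(Add(2, Rational(-2, 3)), -1) = Pow(Rational(4, 3), -1) = Rational(3, 4)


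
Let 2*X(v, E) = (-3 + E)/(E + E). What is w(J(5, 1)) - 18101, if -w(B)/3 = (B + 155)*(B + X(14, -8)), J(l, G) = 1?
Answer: -149839/8 ≈ -18730.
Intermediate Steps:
X(v, E) = (-3 + E)/(4*E) (X(v, E) = ((-3 + E)/(E + E))/2 = ((-3 + E)/((2*E)))/2 = ((-3 + E)*(1/(2*E)))/2 = ((-3 + E)/(2*E))/2 = (-3 + E)/(4*E))
w(B) = -3*(155 + B)*(11/32 + B) (w(B) = -3*(B + 155)*(B + (¼)*(-3 - 8)/(-8)) = -3*(155 + B)*(B + (¼)*(-⅛)*(-11)) = -3*(155 + B)*(B + 11/32) = -3*(155 + B)*(11/32 + B))
w(J(5, 1)) - 18101 = (-5115/32 - 3*1² - 14913/32*1) - 18101 = (-5115/32 - 3*1 - 14913/32) - 18101 = (-5115/32 - 3 - 14913/32) - 18101 = -5031/8 - 18101 = -149839/8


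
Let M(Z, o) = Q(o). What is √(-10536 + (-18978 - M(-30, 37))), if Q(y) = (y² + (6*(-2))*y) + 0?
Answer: I*√30439 ≈ 174.47*I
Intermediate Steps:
Q(y) = y² - 12*y (Q(y) = (y² - 12*y) + 0 = y² - 12*y)
M(Z, o) = o*(-12 + o)
√(-10536 + (-18978 - M(-30, 37))) = √(-10536 + (-18978 - 37*(-12 + 37))) = √(-10536 + (-18978 - 37*25)) = √(-10536 + (-18978 - 1*925)) = √(-10536 + (-18978 - 925)) = √(-10536 - 19903) = √(-30439) = I*√30439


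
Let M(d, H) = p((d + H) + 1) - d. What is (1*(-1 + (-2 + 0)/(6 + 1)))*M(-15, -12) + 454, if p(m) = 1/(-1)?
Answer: 436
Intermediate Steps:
p(m) = -1
M(d, H) = -1 - d
(1*(-1 + (-2 + 0)/(6 + 1)))*M(-15, -12) + 454 = (1*(-1 + (-2 + 0)/(6 + 1)))*(-1 - 1*(-15)) + 454 = (1*(-1 - 2/7))*(-1 + 15) + 454 = (1*(-1 - 2*⅐))*14 + 454 = (1*(-1 - 2/7))*14 + 454 = (1*(-9/7))*14 + 454 = -9/7*14 + 454 = -18 + 454 = 436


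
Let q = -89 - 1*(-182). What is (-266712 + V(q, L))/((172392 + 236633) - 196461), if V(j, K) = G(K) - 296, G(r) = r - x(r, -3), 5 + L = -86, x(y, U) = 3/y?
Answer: -12153003/9671662 ≈ -1.2566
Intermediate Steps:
L = -91 (L = -5 - 86 = -91)
q = 93 (q = -89 + 182 = 93)
G(r) = r - 3/r
V(j, K) = -296 + K - 3/K (V(j, K) = (K - 3/K) - 296 = -296 + K - 3/K)
(-266712 + V(q, L))/((172392 + 236633) - 196461) = (-266712 + (-296 - 91 - 3/(-91)))/((172392 + 236633) - 196461) = (-266712 + (-296 - 91 - 3*(-1/91)))/(409025 - 196461) = (-266712 + (-296 - 91 + 3/91))/212564 = (-266712 - 35214/91)*(1/212564) = -24306006/91*1/212564 = -12153003/9671662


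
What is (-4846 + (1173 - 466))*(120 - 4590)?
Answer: 18501330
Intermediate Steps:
(-4846 + (1173 - 466))*(120 - 4590) = (-4846 + 707)*(-4470) = -4139*(-4470) = 18501330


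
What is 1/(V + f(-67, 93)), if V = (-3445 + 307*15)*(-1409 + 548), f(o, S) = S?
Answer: -1/998667 ≈ -1.0013e-6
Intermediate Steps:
V = -998760 (V = (-3445 + 4605)*(-861) = 1160*(-861) = -998760)
1/(V + f(-67, 93)) = 1/(-998760 + 93) = 1/(-998667) = -1/998667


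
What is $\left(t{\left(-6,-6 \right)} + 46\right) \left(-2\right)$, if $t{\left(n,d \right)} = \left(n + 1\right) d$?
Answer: $-152$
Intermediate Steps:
$t{\left(n,d \right)} = d \left(1 + n\right)$ ($t{\left(n,d \right)} = \left(1 + n\right) d = d \left(1 + n\right)$)
$\left(t{\left(-6,-6 \right)} + 46\right) \left(-2\right) = \left(- 6 \left(1 - 6\right) + 46\right) \left(-2\right) = \left(\left(-6\right) \left(-5\right) + 46\right) \left(-2\right) = \left(30 + 46\right) \left(-2\right) = 76 \left(-2\right) = -152$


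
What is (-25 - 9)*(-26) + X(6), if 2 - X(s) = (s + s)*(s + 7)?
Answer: 730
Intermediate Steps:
X(s) = 2 - 2*s*(7 + s) (X(s) = 2 - (s + s)*(s + 7) = 2 - 2*s*(7 + s))
(-25 - 9)*(-26) + X(6) = (-25 - 9)*(-26) + (2 - 14*6 - 2*6**2) = -34*(-26) + (2 - 84 - 2*36) = 884 + (2 - 84 - 72) = 884 - 154 = 730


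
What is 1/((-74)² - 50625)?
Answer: -1/45149 ≈ -2.2149e-5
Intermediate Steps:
1/((-74)² - 50625) = 1/(5476 - 50625) = 1/(-45149) = -1/45149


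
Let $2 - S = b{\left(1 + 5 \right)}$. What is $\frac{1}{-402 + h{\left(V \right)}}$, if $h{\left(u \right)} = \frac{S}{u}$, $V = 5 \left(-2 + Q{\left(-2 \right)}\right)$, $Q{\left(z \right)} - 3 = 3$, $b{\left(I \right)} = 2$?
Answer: $- \frac{1}{402} \approx -0.0024876$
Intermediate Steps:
$Q{\left(z \right)} = 6$ ($Q{\left(z \right)} = 3 + 3 = 6$)
$S = 0$ ($S = 2 - 2 = 0$)
$V = 20$ ($V = 5 \left(-2 + 6\right) = 5 \cdot 4 = 20$)
$h{\left(u \right)} = 0$ ($h{\left(u \right)} = \frac{0}{u} = 0$)
$\frac{1}{-402 + h{\left(V \right)}} = \frac{1}{-402 + 0} = \frac{1}{-402} = - \frac{1}{402}$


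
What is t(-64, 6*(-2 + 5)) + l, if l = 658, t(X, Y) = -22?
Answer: 636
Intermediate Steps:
t(-64, 6*(-2 + 5)) + l = -22 + 658 = 636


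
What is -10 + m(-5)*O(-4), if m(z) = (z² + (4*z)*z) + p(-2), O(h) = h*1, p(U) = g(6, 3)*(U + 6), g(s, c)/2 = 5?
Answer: -670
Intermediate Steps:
g(s, c) = 10 (g(s, c) = 2*5 = 10)
p(U) = 60 + 10*U (p(U) = 10*(U + 6) = 10*(6 + U) = 60 + 10*U)
O(h) = h
m(z) = 40 + 5*z² (m(z) = (z² + (4*z)*z) + (60 + 10*(-2)) = (z² + 4*z²) + (60 - 20) = 5*z² + 40 = 40 + 5*z²)
-10 + m(-5)*O(-4) = -10 + (40 + 5*(-5)²)*(-4) = -10 + (40 + 5*25)*(-4) = -10 + (40 + 125)*(-4) = -10 + 165*(-4) = -10 - 660 = -670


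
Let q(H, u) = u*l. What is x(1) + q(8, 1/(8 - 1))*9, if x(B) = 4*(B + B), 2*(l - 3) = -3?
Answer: 139/14 ≈ 9.9286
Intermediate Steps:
l = 3/2 (l = 3 + (1/2)*(-3) = 3 - 3/2 = 3/2 ≈ 1.5000)
x(B) = 8*B (x(B) = 4*(2*B) = 8*B)
q(H, u) = 3*u/2 (q(H, u) = u*(3/2) = 3*u/2)
x(1) + q(8, 1/(8 - 1))*9 = 8*1 + (3/(2*(8 - 1)))*9 = 8 + ((3/2)/7)*9 = 8 + ((3/2)*(1/7))*9 = 8 + (3/14)*9 = 8 + 27/14 = 139/14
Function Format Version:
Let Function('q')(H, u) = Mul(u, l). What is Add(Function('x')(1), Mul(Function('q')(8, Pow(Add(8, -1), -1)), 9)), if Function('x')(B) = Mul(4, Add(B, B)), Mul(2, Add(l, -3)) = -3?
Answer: Rational(139, 14) ≈ 9.9286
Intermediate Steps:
l = Rational(3, 2) (l = Add(3, Mul(Rational(1, 2), -3)) = Add(3, Rational(-3, 2)) = Rational(3, 2) ≈ 1.5000)
Function('x')(B) = Mul(8, B) (Function('x')(B) = Mul(4, Mul(2, B)) = Mul(8, B))
Function('q')(H, u) = Mul(Rational(3, 2), u) (Function('q')(H, u) = Mul(u, Rational(3, 2)) = Mul(Rational(3, 2), u))
Add(Function('x')(1), Mul(Function('q')(8, Pow(Add(8, -1), -1)), 9)) = Add(Mul(8, 1), Mul(Mul(Rational(3, 2), Pow(Add(8, -1), -1)), 9)) = Add(8, Mul(Mul(Rational(3, 2), Pow(7, -1)), 9)) = Add(8, Mul(Mul(Rational(3, 2), Rational(1, 7)), 9)) = Add(8, Mul(Rational(3, 14), 9)) = Add(8, Rational(27, 14)) = Rational(139, 14)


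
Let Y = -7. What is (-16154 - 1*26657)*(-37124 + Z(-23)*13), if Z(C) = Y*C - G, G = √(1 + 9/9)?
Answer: 1499712141 + 556543*√2 ≈ 1.5005e+9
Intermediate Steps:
G = √2 (G = √(1 + 9*(⅑)) = √(1 + 1) = √2 ≈ 1.4142)
Z(C) = -√2 - 7*C (Z(C) = -7*C - √2 = -√2 - 7*C)
(-16154 - 1*26657)*(-37124 + Z(-23)*13) = (-16154 - 1*26657)*(-37124 + (-√2 - 7*(-23))*13) = (-16154 - 26657)*(-37124 + (-√2 + 161)*13) = -42811*(-37124 + (161 - √2)*13) = -42811*(-37124 + (2093 - 13*√2)) = -42811*(-35031 - 13*√2) = 1499712141 + 556543*√2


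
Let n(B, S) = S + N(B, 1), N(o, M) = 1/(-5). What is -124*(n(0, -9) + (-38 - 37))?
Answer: 52204/5 ≈ 10441.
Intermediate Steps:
N(o, M) = -⅕
n(B, S) = -⅕ + S (n(B, S) = S - ⅕ = -⅕ + S)
-124*(n(0, -9) + (-38 - 37)) = -124*((-⅕ - 9) + (-38 - 37)) = -124*(-46/5 - 75) = -124*(-421/5) = 52204/5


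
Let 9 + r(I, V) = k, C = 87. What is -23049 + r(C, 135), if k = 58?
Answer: -23000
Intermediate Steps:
r(I, V) = 49 (r(I, V) = -9 + 58 = 49)
-23049 + r(C, 135) = -23049 + 49 = -23000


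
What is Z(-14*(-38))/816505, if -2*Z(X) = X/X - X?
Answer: 531/1633010 ≈ 0.00032517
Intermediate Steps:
Z(X) = -1/2 + X/2 (Z(X) = -(X/X - X)/2 = -(1 - X)/2 = -1/2 + X/2)
Z(-14*(-38))/816505 = (-1/2 + (-14*(-38))/2)/816505 = (-1/2 + (1/2)*532)*(1/816505) = (-1/2 + 266)*(1/816505) = (531/2)*(1/816505) = 531/1633010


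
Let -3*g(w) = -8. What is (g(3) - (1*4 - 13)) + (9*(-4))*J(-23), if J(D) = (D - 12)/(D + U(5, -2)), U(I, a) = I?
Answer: -175/3 ≈ -58.333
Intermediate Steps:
g(w) = 8/3 (g(w) = -⅓*(-8) = 8/3)
J(D) = (-12 + D)/(5 + D) (J(D) = (D - 12)/(D + 5) = (-12 + D)/(5 + D))
(g(3) - (1*4 - 13)) + (9*(-4))*J(-23) = (8/3 - (1*4 - 13)) + (9*(-4))*((-12 - 23)/(5 - 23)) = (8/3 - (4 - 13)) - 36*(-35)/(-18) = (8/3 - 1*(-9)) - (-2)*(-35) = (8/3 + 9) - 36*35/18 = 35/3 - 70 = -175/3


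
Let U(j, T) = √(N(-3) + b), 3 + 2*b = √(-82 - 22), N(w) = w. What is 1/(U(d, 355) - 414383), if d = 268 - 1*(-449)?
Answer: 2/(-828766 + √2*√(-9 + 2*I*√26)) ≈ -2.4132e-6 - 1.3843e-11*I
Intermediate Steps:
b = -3/2 + I*√26 (b = -3/2 + √(-82 - 22)/2 = -3/2 + √(-104)/2 = -3/2 + (2*I*√26)/2 = -3/2 + I*√26 ≈ -1.5 + 5.099*I)
d = 717 (d = 268 + 449 = 717)
U(j, T) = √(-9/2 + I*√26) (U(j, T) = √(-3 + (-3/2 + I*√26)) = √(-9/2 + I*√26))
1/(U(d, 355) - 414383) = 1/(√(-18 + 4*I*√26)/2 - 414383) = 1/(-414383 + √(-18 + 4*I*√26)/2)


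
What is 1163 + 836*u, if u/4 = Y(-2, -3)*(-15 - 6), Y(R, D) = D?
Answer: 211835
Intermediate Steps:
u = 252 (u = 4*(-3*(-15 - 6)) = 4*(-3*(-21)) = 4*63 = 252)
1163 + 836*u = 1163 + 836*252 = 1163 + 210672 = 211835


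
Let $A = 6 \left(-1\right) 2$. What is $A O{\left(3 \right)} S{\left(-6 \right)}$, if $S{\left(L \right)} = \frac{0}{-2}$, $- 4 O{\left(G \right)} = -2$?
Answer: $0$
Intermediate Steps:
$O{\left(G \right)} = \frac{1}{2}$ ($O{\left(G \right)} = \left(- \frac{1}{4}\right) \left(-2\right) = \frac{1}{2}$)
$A = -12$ ($A = \left(-6\right) 2 = -12$)
$S{\left(L \right)} = 0$ ($S{\left(L \right)} = 0 \left(- \frac{1}{2}\right) = 0$)
$A O{\left(3 \right)} S{\left(-6 \right)} = \left(-12\right) \frac{1}{2} \cdot 0 = \left(-6\right) 0 = 0$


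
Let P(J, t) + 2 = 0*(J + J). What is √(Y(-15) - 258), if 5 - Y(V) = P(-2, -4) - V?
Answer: I*√266 ≈ 16.31*I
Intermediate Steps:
P(J, t) = -2 (P(J, t) = -2 + 0*(J + J) = -2 + 0*(2*J) = -2 + 0 = -2)
Y(V) = 7 + V (Y(V) = 5 - (-2 - V) = 5 + (2 + V) = 7 + V)
√(Y(-15) - 258) = √((7 - 15) - 258) = √(-8 - 258) = √(-266) = I*√266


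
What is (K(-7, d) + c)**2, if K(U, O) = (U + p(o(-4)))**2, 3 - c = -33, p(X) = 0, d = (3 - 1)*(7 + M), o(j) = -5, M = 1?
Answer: 7225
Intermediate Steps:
d = 16 (d = (3 - 1)*(7 + 1) = 2*8 = 16)
c = 36 (c = 3 - 1*(-33) = 3 + 33 = 36)
K(U, O) = U**2 (K(U, O) = (U + 0)**2 = U**2)
(K(-7, d) + c)**2 = ((-7)**2 + 36)**2 = (49 + 36)**2 = 85**2 = 7225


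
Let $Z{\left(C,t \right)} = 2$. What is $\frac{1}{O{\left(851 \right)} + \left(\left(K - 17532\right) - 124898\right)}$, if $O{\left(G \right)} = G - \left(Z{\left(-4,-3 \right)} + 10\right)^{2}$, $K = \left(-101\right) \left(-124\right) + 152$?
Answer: $- \frac{1}{129047} \approx -7.7491 \cdot 10^{-6}$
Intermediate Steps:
$K = 12676$ ($K = 12524 + 152 = 12676$)
$O{\left(G \right)} = -144 + G$ ($O{\left(G \right)} = G - \left(2 + 10\right)^{2} = G - 12^{2} = G - 144 = -144 + G$)
$\frac{1}{O{\left(851 \right)} + \left(\left(K - 17532\right) - 124898\right)} = \frac{1}{\left(-144 + 851\right) + \left(\left(12676 - 17532\right) - 124898\right)} = \frac{1}{707 - 129754} = \frac{1}{-129047} = - \frac{1}{129047}$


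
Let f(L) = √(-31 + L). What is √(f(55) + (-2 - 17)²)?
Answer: √(361 + 2*√6) ≈ 19.128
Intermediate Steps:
√(f(55) + (-2 - 17)²) = √(√(-31 + 55) + (-2 - 17)²) = √(√24 + (-19)²) = √(2*√6 + 361) = √(361 + 2*√6)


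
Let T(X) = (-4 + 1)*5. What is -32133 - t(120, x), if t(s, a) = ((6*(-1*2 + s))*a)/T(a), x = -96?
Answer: -183321/5 ≈ -36664.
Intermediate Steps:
T(X) = -15 (T(X) = -3*5 = -15)
t(s, a) = -a*(-12 + 6*s)/15 (t(s, a) = ((6*(-1*2 + s))*a)/(-15) = ((6*(-2 + s))*a)*(-1/15) = ((-12 + 6*s)*a)*(-1/15) = (a*(-12 + 6*s))*(-1/15) = -a*(-12 + 6*s)/15)
-32133 - t(120, x) = -32133 - 2*(-96)*(2 - 1*120)/5 = -32133 - 2*(-96)*(2 - 120)/5 = -32133 - 2*(-96)*(-118)/5 = -32133 - 1*22656/5 = -32133 - 22656/5 = -183321/5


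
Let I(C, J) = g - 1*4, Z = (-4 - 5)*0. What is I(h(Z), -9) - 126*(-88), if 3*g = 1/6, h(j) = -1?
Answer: 199513/18 ≈ 11084.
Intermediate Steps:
Z = 0 (Z = -9*0 = 0)
g = 1/18 (g = (⅓)/6 = (⅓)*(⅙) = 1/18 ≈ 0.055556)
I(C, J) = -71/18 (I(C, J) = 1/18 - 1*4 = 1/18 - 4 = -71/18)
I(h(Z), -9) - 126*(-88) = -71/18 - 126*(-88) = -71/18 + 11088 = 199513/18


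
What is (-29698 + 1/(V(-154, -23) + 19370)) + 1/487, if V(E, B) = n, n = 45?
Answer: -280797688388/9455105 ≈ -29698.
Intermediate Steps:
V(E, B) = 45
(-29698 + 1/(V(-154, -23) + 19370)) + 1/487 = (-29698 + 1/(45 + 19370)) + 1/487 = (-29698 + 1/19415) + 1/487 = -576586669/19415 + 1/487 = -280797688388/9455105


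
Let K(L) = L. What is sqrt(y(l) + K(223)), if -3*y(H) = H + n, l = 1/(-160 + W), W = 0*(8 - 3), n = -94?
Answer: sqrt(3662430)/120 ≈ 15.948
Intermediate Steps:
W = 0 (W = 0*5 = 0)
l = -1/160 (l = 1/(-160 + 0) = 1/(-160) = -1/160 ≈ -0.0062500)
y(H) = 94/3 - H/3 (y(H) = -(H - 94)/3 = -(-94 + H)/3 = 94/3 - H/3)
sqrt(y(l) + K(223)) = sqrt((94/3 - 1/3*(-1/160)) + 223) = sqrt((94/3 + 1/480) + 223) = sqrt(15041/480 + 223) = sqrt(122081/480) = sqrt(3662430)/120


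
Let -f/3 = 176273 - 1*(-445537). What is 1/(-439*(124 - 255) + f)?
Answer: -1/1807921 ≈ -5.5312e-7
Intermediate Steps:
f = -1865430 (f = -3*(176273 - 1*(-445537)) = -3*(176273 + 445537) = -3*621810 = -1865430)
1/(-439*(124 - 255) + f) = 1/(-439*(124 - 255) - 1865430) = 1/(-439*(-131) - 1865430) = 1/(57509 - 1865430) = 1/(-1807921) = -1/1807921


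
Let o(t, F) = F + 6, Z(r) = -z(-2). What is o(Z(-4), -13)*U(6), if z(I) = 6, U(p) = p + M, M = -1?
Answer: -35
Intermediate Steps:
U(p) = -1 + p (U(p) = p - 1 = -1 + p)
Z(r) = -6 (Z(r) = -1*6 = -6)
o(t, F) = 6 + F
o(Z(-4), -13)*U(6) = (6 - 13)*(-1 + 6) = -7*5 = -35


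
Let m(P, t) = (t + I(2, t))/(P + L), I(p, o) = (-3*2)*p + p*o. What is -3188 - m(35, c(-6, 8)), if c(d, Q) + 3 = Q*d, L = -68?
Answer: -3193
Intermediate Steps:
I(p, o) = -6*p + o*p
c(d, Q) = -3 + Q*d
m(P, t) = (-12 + 3*t)/(-68 + P) (m(P, t) = (t + 2*(-6 + t))/(P - 68) = (t + (-12 + 2*t))/(-68 + P) = (-12 + 3*t)/(-68 + P))
-3188 - m(35, c(-6, 8)) = -3188 - 3*(-4 + (-3 + 8*(-6)))/(-68 + 35) = -3188 - 3*(-4 + (-3 - 48))/(-33) = -3188 - 3*(-1)*(-4 - 51)/33 = -3188 - 3*(-1)*(-55)/33 = -3188 - 1*5 = -3188 - 5 = -3193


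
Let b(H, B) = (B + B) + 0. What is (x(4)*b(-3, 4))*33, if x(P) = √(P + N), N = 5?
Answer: 792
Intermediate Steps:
b(H, B) = 2*B (b(H, B) = 2*B + 0 = 2*B)
x(P) = √(5 + P) (x(P) = √(P + 5) = √(5 + P))
(x(4)*b(-3, 4))*33 = (√(5 + 4)*(2*4))*33 = (√9*8)*33 = (3*8)*33 = 24*33 = 792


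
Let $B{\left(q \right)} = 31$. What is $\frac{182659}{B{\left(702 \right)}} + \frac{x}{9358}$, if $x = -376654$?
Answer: $\frac{848823324}{145049} \approx 5852.0$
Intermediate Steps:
$\frac{182659}{B{\left(702 \right)}} + \frac{x}{9358} = \frac{182659}{31} - \frac{376654}{9358} = 182659 \cdot \frac{1}{31} - \frac{188327}{4679} = \frac{182659}{31} - \frac{188327}{4679} = \frac{848823324}{145049}$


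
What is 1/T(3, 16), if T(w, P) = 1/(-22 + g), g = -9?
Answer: -31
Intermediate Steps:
T(w, P) = -1/31 (T(w, P) = 1/(-22 - 9) = 1/(-31) = -1/31)
1/T(3, 16) = 1/(-1/31) = -31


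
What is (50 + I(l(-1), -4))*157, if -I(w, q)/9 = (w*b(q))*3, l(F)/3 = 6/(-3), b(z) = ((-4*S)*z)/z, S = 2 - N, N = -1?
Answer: -297358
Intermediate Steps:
S = 3 (S = 2 - 1*(-1) = 2 + 1 = 3)
b(z) = -12 (b(z) = ((-4*3)*z)/z = (-12*z)/z = -12)
l(F) = -6 (l(F) = 3*(6/(-3)) = 3*(6*(-⅓)) = 3*(-2) = -6)
I(w, q) = 324*w (I(w, q) = -9*w*(-12)*3 = -9*(-12*w)*3 = -(-324)*w = 324*w)
(50 + I(l(-1), -4))*157 = (50 + 324*(-6))*157 = (50 - 1944)*157 = -1894*157 = -297358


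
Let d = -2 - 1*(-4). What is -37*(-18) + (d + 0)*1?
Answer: 668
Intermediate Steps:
d = 2 (d = -2 + 4 = 2)
-37*(-18) + (d + 0)*1 = -37*(-18) + (2 + 0)*1 = 666 + 2*1 = 666 + 2 = 668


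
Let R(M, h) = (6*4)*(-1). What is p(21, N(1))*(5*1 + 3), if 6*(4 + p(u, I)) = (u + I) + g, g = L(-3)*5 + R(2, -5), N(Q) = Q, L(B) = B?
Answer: -164/3 ≈ -54.667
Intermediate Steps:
R(M, h) = -24 (R(M, h) = 24*(-1) = -24)
g = -39 (g = -3*5 - 24 = -15 - 24 = -39)
p(u, I) = -21/2 + I/6 + u/6 (p(u, I) = -4 + ((u + I) - 39)/6 = -4 + ((I + u) - 39)/6 = -4 + (-39 + I + u)/6 = -4 + (-13/2 + I/6 + u/6) = -21/2 + I/6 + u/6)
p(21, N(1))*(5*1 + 3) = (-21/2 + (⅙)*1 + (⅙)*21)*(5*1 + 3) = (-21/2 + ⅙ + 7/2)*(5 + 3) = -41/6*8 = -164/3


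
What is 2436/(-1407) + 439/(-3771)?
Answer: -466849/252657 ≈ -1.8478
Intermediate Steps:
2436/(-1407) + 439/(-3771) = 2436*(-1/1407) + 439*(-1/3771) = -116/67 - 439/3771 = -466849/252657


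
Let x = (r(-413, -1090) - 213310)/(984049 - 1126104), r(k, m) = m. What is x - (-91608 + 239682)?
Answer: -4206887534/28411 ≈ -1.4807e+5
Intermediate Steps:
x = 42880/28411 (x = (-1090 - 213310)/(984049 - 1126104) = -214400/(-142055) = -214400*(-1/142055) = 42880/28411 ≈ 1.5093)
x - (-91608 + 239682) = 42880/28411 - (-91608 + 239682) = 42880/28411 - 1*148074 = 42880/28411 - 148074 = -4206887534/28411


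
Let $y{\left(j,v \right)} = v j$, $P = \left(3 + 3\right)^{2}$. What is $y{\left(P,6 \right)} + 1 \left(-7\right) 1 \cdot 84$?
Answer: $-372$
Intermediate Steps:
$P = 36$ ($P = 6^{2} = 36$)
$y{\left(j,v \right)} = j v$
$y{\left(P,6 \right)} + 1 \left(-7\right) 1 \cdot 84 = 36 \cdot 6 + 1 \left(-7\right) 1 \cdot 84 = 216 + \left(-7\right) 1 \cdot 84 = 216 - 588 = -372$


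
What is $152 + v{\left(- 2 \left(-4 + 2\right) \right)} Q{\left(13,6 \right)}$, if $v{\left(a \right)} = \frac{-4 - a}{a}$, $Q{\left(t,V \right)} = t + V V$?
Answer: $54$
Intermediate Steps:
$Q{\left(t,V \right)} = t + V^{2}$
$v{\left(a \right)} = \frac{-4 - a}{a}$
$152 + v{\left(- 2 \left(-4 + 2\right) \right)} Q{\left(13,6 \right)} = 152 + \frac{-4 - - 2 \left(-4 + 2\right)}{\left(-2\right) \left(-4 + 2\right)} \left(13 + 6^{2}\right) = 152 + \frac{-4 - \left(-2\right) \left(-2\right)}{\left(-2\right) \left(-2\right)} \left(13 + 36\right) = 152 + \frac{-4 - 4}{4} \cdot 49 = 152 + \frac{1}{4} \left(-8\right) 49 = 152 - 98 = 54$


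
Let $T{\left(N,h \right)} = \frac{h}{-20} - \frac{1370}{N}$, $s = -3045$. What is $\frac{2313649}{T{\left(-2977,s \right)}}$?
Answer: $\frac{1620643076}{106969} \approx 15151.0$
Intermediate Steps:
$T{\left(N,h \right)} = - \frac{1370}{N} - \frac{h}{20}$ ($T{\left(N,h \right)} = h \left(- \frac{1}{20}\right) - \frac{1370}{N} = - \frac{h}{20} - \frac{1370}{N} = - \frac{1370}{N} - \frac{h}{20}$)
$\frac{2313649}{T{\left(-2977,s \right)}} = \frac{2313649}{- \frac{1370}{-2977} - - \frac{609}{4}} = \frac{2313649}{\left(-1370\right) \left(- \frac{1}{2977}\right) + \frac{609}{4}} = \frac{2313649}{\frac{1370}{2977} + \frac{609}{4}} = \frac{2313649}{\frac{1818473}{11908}} = 2313649 \cdot \frac{11908}{1818473} = \frac{1620643076}{106969}$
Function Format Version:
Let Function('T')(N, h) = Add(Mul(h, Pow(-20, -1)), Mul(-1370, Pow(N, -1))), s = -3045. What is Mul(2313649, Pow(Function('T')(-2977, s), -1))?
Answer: Rational(1620643076, 106969) ≈ 15151.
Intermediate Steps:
Function('T')(N, h) = Add(Mul(-1370, Pow(N, -1)), Mul(Rational(-1, 20), h)) (Function('T')(N, h) = Add(Mul(h, Rational(-1, 20)), Mul(-1370, Pow(N, -1))) = Add(Mul(Rational(-1, 20), h), Mul(-1370, Pow(N, -1))) = Add(Mul(-1370, Pow(N, -1)), Mul(Rational(-1, 20), h)))
Mul(2313649, Pow(Function('T')(-2977, s), -1)) = Mul(2313649, Pow(Add(Mul(-1370, Pow(-2977, -1)), Mul(Rational(-1, 20), -3045)), -1)) = Mul(2313649, Pow(Add(Mul(-1370, Rational(-1, 2977)), Rational(609, 4)), -1)) = Mul(2313649, Pow(Add(Rational(1370, 2977), Rational(609, 4)), -1)) = Mul(2313649, Pow(Rational(1818473, 11908), -1)) = Mul(2313649, Rational(11908, 1818473)) = Rational(1620643076, 106969)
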